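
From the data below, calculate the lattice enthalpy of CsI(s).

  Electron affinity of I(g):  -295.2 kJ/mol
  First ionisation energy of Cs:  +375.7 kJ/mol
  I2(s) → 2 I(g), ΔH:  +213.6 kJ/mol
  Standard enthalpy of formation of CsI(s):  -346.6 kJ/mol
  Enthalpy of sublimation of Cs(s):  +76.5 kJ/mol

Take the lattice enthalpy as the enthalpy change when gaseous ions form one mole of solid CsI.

ΔHf° = 1·ΔHsub + 1·(ΣIE) + 1/2·D(I2) + 1·EA + U
-346.6 = 1·(+76.5) + 1·(+375.7) + 1/2·(+213.6) + 1·(-295.2) + U
U = -346.6 − (+263.8) = -610.4 kJ/mol

U = -610.4 kJ/mol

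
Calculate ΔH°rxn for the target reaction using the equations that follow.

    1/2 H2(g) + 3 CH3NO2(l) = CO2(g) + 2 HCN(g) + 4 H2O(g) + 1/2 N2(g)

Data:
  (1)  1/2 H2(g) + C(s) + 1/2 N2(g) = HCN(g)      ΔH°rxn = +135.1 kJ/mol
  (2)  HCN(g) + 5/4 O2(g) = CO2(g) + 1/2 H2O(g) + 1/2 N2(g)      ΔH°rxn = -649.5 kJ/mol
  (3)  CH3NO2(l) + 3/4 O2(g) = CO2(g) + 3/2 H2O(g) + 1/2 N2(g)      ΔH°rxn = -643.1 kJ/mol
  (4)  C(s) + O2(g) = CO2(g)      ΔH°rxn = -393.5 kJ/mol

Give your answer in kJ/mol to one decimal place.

ΔH°rxn = -751.2 kJ/mol

(1) as written (H2(g) already on the reactant side): +135.1 kJ/mol
(2) reversed: +649.5 kJ/mol
(3) × 3 (×3 to match 3 CH3NO2(l) in the target): (3)·(-643.1) = -1929.3 kJ/mol
(4) reversed: +393.5 kJ/mol
Summing the manipulated equations, ΔH°rxn = (1)·(+135.1) + (-1)·(-649.5) + (3)·(-643.1) + (-1)·(-393.5) = -751.2 kJ/mol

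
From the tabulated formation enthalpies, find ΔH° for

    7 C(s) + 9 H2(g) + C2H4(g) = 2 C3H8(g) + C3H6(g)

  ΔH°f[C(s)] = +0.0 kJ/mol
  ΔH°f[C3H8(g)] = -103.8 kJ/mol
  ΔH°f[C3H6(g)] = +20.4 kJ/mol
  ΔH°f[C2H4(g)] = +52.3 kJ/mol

ΔH° = -239.5 kJ/mol

ΔH°rxn = Σ nΔHf°(products) − Σ nΔHf°(reactants).
Products: 2·(-103.8) + 1·(+20.4) = -187.2
Reactants: 7·(+0.0) + 9·(+0.0) + 1·(+52.3) = +52.3
ΔH° = (-187.2) − (+52.3) = -239.5 kJ/mol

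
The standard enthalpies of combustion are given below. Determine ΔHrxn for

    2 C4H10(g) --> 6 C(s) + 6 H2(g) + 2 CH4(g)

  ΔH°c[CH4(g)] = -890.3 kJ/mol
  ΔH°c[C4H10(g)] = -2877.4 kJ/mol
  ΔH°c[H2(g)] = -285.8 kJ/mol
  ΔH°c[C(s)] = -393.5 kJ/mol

ΔHrxn = 101.6 kJ/mol

With combustion enthalpies, reactants minus products:
= [2·(-2877.4)] − [6·(-393.5) + 6·(-285.8) + 2·(-890.3)]
= 101.6 kJ/mol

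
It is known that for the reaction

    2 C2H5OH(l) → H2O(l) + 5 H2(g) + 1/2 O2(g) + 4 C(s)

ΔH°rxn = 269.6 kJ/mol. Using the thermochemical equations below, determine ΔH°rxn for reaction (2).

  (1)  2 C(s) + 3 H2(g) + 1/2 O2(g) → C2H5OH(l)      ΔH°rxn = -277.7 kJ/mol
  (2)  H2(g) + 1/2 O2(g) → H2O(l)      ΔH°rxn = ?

(1) reversed and × 2 (reverse to put C2H5OH(l) on the reactant side; scale by 2 for the 2 C2H5OH(l)): (-2)·(-277.7) = +555.4 kJ/mol
(2) as written (H2O(l) already on the product side): contributes x
+269.6 = (+555.4) + x
x = (+269.6 − (+555.4)) / (1) = -285.8 kJ/mol

ΔH°rxn = -285.8 kJ/mol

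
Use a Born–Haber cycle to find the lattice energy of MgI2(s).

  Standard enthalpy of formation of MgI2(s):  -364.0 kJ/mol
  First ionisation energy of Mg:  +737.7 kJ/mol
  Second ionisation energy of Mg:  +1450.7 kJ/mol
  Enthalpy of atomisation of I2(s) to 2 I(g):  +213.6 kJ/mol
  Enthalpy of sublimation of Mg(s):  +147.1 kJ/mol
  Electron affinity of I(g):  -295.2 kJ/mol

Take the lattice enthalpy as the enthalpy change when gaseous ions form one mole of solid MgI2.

U = -2322.7 kJ/mol

ΔHf° = 1·ΔHsub + 1·(ΣIE) + 1·D(I2) + 2·EA + U
-364.0 = 1·(+147.1) + 1·(+2188.4) + 1·(+213.6) + 2·(-295.2) + U
U = -364.0 − (+1958.7) = -2322.7 kJ/mol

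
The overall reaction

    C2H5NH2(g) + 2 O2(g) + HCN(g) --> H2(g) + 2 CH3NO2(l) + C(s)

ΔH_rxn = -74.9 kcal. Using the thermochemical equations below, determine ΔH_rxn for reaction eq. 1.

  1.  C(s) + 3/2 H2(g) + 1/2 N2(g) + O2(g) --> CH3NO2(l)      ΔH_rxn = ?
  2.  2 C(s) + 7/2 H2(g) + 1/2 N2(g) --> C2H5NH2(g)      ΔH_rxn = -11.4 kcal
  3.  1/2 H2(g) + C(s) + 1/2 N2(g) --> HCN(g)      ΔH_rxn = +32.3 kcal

ΔH_rxn = -27.0 kcal

eq. 1 × 2: contributes 2·x
eq. 2 reversed: +11.4 kcal
eq. 3 reversed: -32.3 kcal
-74.9 = (+11.4) + (-32.3) + 2·x
x = (-74.9 − (-20.9)) / (2) = -27.0 kcal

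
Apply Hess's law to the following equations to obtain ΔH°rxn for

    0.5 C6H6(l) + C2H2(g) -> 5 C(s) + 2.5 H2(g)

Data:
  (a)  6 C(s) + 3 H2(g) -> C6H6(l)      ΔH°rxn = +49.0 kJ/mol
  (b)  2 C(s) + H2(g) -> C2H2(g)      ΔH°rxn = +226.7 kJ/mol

ΔH°rxn = -251.2 kJ/mol

(a) reversed and × 1/2: (-1/2)·(+49.0) = -24.5 kJ/mol
(b) reversed: -226.7 kJ/mol
Combining the equations, ΔH°rxn = (-24.5) + (-226.7) = -251.2 kJ/mol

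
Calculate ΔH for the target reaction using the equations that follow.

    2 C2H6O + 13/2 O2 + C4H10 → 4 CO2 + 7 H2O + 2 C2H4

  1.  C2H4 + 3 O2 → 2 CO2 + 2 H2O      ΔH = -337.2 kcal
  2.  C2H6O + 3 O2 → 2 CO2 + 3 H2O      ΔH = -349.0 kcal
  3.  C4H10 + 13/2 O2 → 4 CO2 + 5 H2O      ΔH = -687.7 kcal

eq. 1 reversed and × 2 (reverse to put C2H4 on the product side; scale by 2 for the 2 C2H4): (-2)·(-337.2) = +674.4 kcal
eq. 2 × 2 (×2 to match 2 C2H6O in the target): (2)·(-349.0) = -698.0 kcal
eq. 3 as written (C4H10 already on the reactant side): -687.7 kcal
Summing the manipulated equations, ΔH = (-2)·(-337.2) + (2)·(-349.0) + (1)·(-687.7) = -711.3 kcal

ΔH = -711.3 kcal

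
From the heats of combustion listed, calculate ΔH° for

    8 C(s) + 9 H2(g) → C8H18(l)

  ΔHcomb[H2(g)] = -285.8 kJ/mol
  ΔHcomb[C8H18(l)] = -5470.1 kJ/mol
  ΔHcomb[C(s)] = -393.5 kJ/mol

With combustion enthalpies, reactants minus products:
= [8·(-393.5) + 9·(-285.8)] − [1·(-5470.1)]
= -250.1 kJ/mol

ΔH° = -250.1 kJ/mol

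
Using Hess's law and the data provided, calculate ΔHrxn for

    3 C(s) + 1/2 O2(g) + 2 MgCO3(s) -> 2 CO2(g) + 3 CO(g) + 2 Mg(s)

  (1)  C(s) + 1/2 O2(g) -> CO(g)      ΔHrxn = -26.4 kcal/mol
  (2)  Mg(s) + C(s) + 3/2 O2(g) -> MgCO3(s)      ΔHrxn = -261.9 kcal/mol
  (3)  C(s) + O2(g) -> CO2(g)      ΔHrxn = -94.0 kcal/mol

(1) × 3 (scale by 3 for the 3 CO(g)): (3)·(-26.4) = -79.2 kcal/mol
(2) reversed and × 2 (MgCO3(s) must end up as a reactant; ×2 to match 2 MgCO3(s) in the target): (-2)·(-261.9) = +523.8 kcal/mol
(3) × 2 (scale by 2 for the 2 CO2(g)): (2)·(-94.0) = -188.0 kcal/mol
By Hess's law, ΔHrxn = (-79.2) + (+523.8) + (-188.0) = 256.6 kcal/mol

ΔHrxn = 256.6 kcal/mol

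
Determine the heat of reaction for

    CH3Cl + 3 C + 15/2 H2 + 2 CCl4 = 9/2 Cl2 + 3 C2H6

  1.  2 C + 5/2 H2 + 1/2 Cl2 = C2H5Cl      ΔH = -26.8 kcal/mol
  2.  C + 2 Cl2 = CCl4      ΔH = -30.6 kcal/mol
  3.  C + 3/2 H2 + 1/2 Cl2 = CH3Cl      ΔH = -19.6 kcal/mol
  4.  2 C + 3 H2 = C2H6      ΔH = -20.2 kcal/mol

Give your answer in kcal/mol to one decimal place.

eq. 1: not needed (C2H5Cl appears nowhere else).
eq. 2 reversed and × 2 (CCl4 must end up as a reactant; scale by 2 for the 2 CCl4): (-2)·(-30.6) = +61.2 kcal/mol
eq. 3 reversed (reverse to put CH3Cl on the reactant side): +19.6 kcal/mol
eq. 4 × 3 (×3 to match 3 C2H6 in the target): (3)·(-20.2) = -60.6 kcal/mol
ΔH = (-2)·(-30.6) + (-1)·(-19.6) + (3)·(-20.2) = 20.2 kcal/mol

ΔH = 20.2 kcal/mol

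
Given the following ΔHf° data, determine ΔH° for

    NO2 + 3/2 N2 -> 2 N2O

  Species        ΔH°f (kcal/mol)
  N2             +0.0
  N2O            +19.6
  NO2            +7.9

ΔH° = 31.3 kcal/mol

Products: 2·(+19.6) = +39.2
Reactants: 1·(+7.9) + 3/2·(+0.0) = +7.9
ΔH° = (+39.2) − (+7.9) = 31.3 kcal/mol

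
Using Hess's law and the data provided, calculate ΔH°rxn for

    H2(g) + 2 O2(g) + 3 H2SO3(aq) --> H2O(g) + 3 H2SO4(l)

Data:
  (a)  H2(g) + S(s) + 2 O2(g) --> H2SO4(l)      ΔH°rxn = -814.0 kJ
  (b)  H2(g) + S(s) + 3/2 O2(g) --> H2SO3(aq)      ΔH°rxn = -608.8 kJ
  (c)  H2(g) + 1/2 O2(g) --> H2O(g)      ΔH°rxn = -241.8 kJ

ΔH°rxn = -857.4 kJ

(a) × 3: (3)·(-814.0) = -2442.0 kJ
(b) reversed and × 3: (-3)·(-608.8) = +1826.4 kJ
(c) as written: -241.8 kJ
Combining the equations, ΔH°rxn = (-2442.0) + (+1826.4) + (-241.8) = -857.4 kJ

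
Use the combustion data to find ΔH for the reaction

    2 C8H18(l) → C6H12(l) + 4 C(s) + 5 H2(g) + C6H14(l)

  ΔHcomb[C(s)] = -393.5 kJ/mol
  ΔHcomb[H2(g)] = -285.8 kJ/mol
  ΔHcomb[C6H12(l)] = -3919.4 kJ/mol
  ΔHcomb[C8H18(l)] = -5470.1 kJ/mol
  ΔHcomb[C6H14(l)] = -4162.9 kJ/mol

ΔH = 145.1 kJ/mol

With combustion enthalpies, reactants minus products:
= [2·(-5470.1)] − [1·(-3919.4) + 4·(-393.5) + 5·(-285.8) + 1·(-4162.9)]
= 145.1 kJ/mol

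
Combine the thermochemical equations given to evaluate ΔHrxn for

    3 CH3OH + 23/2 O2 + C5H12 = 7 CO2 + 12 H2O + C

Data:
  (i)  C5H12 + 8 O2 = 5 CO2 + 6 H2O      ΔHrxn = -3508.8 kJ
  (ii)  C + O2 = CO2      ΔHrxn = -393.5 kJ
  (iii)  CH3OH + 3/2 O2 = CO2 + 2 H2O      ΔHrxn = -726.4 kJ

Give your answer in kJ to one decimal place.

ΔHrxn = -5294.5 kJ

(i) as written (C5H12 already on the reactant side): -3508.8 kJ
(ii) reversed (reverse to put C on the product side): +393.5 kJ
(iii) × 3 (×3 to match 3 CH3OH in the target): (3)·(-726.4) = -2179.2 kJ
ΔHrxn = (1)·(-3508.8) + (-1)·(-393.5) + (3)·(-726.4) = -5294.5 kJ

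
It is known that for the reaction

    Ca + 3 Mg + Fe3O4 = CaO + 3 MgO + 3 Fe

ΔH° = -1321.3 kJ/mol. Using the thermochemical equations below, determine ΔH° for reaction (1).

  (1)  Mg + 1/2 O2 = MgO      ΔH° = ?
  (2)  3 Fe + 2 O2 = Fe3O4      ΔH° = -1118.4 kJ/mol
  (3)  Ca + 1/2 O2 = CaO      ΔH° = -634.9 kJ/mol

ΔH° = -601.6 kJ/mol

(1) × 3 (×3 to match 3 MgO in the target): contributes 3·x
(2) reversed (reverse to put Fe3O4 on the reactant side): +1118.4 kJ/mol
(3) as written (CaO already on the product side): -634.9 kJ/mol
-1321.3 = (+1118.4) + (-634.9) + 3·x
x = (-1321.3 − (+483.5)) / (3) = -601.6 kJ/mol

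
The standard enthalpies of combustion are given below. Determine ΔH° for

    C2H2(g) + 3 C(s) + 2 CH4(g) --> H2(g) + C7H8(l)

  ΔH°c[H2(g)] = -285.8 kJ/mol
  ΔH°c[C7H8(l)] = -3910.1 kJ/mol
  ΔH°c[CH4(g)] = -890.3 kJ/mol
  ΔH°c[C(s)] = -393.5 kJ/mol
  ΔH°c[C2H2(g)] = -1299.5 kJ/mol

ΔH° = -64.7 kJ/mol

Using ΔH = Σ nΔHc°(reactants) − Σ nΔHc°(products):
= [1·(-1299.5) + 3·(-393.5) + 2·(-890.3)] − [1·(-285.8) + 1·(-3910.1)]
= -64.7 kJ/mol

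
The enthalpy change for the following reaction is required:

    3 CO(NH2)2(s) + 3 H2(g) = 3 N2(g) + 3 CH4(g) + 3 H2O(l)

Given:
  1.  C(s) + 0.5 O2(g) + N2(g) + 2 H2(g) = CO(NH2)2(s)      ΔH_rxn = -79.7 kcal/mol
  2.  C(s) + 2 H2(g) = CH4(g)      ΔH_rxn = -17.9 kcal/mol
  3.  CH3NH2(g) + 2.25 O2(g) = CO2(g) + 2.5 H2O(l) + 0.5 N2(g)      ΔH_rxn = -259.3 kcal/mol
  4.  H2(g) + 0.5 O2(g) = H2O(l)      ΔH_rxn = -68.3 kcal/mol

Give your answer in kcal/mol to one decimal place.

ΔH_rxn = -19.5 kcal/mol

eq. 1 reversed and × 3: (-3)·(-79.7) = +239.1 kcal/mol
eq. 2 × 3: (3)·(-17.9) = -53.7 kcal/mol
eq. 3: not needed.
eq. 4 × 3: (3)·(-68.3) = -204.9 kcal/mol
Summing the manipulated equations, ΔH_rxn = (+239.1) + (-53.7) + (-204.9) = -19.5 kcal/mol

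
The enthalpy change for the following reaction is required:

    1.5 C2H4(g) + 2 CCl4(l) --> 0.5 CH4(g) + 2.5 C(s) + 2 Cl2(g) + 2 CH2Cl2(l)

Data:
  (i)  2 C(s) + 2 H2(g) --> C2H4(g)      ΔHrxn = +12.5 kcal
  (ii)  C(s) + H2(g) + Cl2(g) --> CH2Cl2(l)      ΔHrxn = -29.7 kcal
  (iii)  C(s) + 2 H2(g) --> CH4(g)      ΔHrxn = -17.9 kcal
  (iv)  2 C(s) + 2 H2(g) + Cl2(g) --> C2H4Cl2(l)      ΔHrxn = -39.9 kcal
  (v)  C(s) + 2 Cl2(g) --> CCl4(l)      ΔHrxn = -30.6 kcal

ΔHrxn = -25.9 kcal

(i) reversed and × 3/2 (reverse to put C2H4(g) on the reactant side; scale by 3/2 for the 3/2 C2H4(g)): (-3/2)·(+12.5) = -18.75 kcal
(ii) × 2 (scale by 2 for the 2 CH2Cl2(l)): (2)·(-29.7) = -59.4 kcal
(iii) × 1/2 (scale by 1/2 for the 1/2 CH4(g)): (1/2)·(-17.9) = -8.95 kcal
(iv): not needed (C2H4Cl2(l) appears nowhere else).
(v) reversed and × 2 (reverse to put CCl4(l) on the reactant side; scale by 2 for the 2 CCl4(l)): (-2)·(-30.6) = +61.2 kcal
ΔHrxn = (-3/2)·(+12.5) + (2)·(-29.7) + (1/2)·(-17.9) + (-2)·(-30.6) = -25.9 kcal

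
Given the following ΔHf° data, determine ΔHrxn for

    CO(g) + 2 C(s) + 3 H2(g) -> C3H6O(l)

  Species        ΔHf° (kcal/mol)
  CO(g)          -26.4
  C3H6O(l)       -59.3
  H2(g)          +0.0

ΔH°rxn = Σ nΔHf°(products) − Σ nΔHf°(reactants).
Products: 1·(-59.3) = -59.3
Reactants: 1·(-26.4) + 2·(+0.0) + 3·(+0.0) = -26.4
ΔHrxn = (-59.3) − (-26.4) = -32.9 kcal/mol

ΔHrxn = -32.9 kcal/mol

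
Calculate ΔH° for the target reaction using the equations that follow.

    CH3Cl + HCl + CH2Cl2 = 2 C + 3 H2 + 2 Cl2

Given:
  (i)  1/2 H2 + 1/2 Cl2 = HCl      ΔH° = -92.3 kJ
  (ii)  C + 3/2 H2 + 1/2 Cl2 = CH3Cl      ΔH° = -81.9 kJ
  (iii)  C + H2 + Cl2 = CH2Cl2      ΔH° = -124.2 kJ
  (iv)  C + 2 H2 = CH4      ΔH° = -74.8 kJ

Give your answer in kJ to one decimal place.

ΔH° = 298.4 kJ

(i) reversed (reverse to put HCl on the reactant side): +92.3 kJ
(ii) reversed (reverse to put CH3Cl on the reactant side): +81.9 kJ
(iii) reversed (reverse to put CH2Cl2 on the reactant side): +124.2 kJ
(iv): not needed (CH4 appears nowhere else).
Since enthalpy is a state function, ΔH° = (-1)·(-92.3) + (-1)·(-81.9) + (-1)·(-124.2) = 298.4 kJ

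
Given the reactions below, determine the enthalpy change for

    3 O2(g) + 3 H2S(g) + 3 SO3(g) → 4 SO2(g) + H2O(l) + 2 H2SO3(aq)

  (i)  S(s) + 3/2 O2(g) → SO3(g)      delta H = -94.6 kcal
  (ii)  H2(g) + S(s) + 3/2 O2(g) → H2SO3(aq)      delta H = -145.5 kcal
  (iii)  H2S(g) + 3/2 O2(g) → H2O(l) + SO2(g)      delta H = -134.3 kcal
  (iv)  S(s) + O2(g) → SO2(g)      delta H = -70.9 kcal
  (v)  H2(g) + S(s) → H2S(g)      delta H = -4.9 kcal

(i) reversed and × 3: (-3)·(-94.6) = +283.8 kcal
(ii) × 2: (2)·(-145.5) = -291.0 kcal
(iii) as written: -134.3 kcal
(iv) × 3: (3)·(-70.9) = -212.7 kcal
(v) reversed and × 2: (-2)·(-4.9) = +9.8 kcal
delta H = (+283.8) + (-291.0) + (-134.3) + (-212.7) + (+9.8) = -344.4 kcal

delta H = -344.4 kcal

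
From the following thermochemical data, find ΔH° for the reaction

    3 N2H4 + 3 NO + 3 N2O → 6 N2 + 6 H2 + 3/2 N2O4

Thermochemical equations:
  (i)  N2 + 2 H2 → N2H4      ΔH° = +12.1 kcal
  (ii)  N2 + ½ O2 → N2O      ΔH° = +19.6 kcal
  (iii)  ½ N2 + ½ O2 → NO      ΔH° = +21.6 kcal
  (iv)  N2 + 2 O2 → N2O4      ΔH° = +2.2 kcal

ΔH° = -156.6 kcal

(i) reversed and × 3: (-3)·(+12.1) = -36.3 kcal
(ii) reversed and × 3: (-3)·(+19.6) = -58.8 kcal
(iii) reversed and × 3: (-3)·(+21.6) = -64.8 kcal
(iv) × 3/2: (3/2)·(+2.2) = +3.3 kcal
Since enthalpy is a state function, ΔH° = (-3)·(+12.1) + (-3)·(+19.6) + (-3)·(+21.6) + (3/2)·(+2.2) = -156.6 kcal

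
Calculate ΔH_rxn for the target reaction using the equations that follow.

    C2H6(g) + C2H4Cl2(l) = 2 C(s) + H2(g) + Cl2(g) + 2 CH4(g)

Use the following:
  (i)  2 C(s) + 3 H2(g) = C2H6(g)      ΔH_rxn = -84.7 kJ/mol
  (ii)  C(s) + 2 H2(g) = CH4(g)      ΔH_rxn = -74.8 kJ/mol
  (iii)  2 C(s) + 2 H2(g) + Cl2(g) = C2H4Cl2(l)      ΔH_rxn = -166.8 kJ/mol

ΔH_rxn = 101.9 kJ/mol

(i) reversed: +84.7 kJ/mol
(ii) × 2: (2)·(-74.8) = -149.6 kJ/mol
(iii) reversed: +166.8 kJ/mol
ΔH_rxn = (+84.7) + (-149.6) + (+166.8) = 101.9 kJ/mol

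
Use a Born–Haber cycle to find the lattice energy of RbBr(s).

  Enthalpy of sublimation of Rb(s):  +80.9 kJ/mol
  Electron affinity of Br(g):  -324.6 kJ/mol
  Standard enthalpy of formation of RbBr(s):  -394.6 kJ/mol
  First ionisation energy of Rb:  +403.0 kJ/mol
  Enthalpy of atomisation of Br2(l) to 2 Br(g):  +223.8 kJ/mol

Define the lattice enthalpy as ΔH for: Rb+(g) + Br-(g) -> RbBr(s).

ΔHf° = 1·ΔHsub + 1·(ΣIE) + 1/2·D(Br2) + 1·EA + U
-394.6 = 1·(+80.9) + 1·(+403.0) + 1/2·(+223.8) + 1·(-324.6) + U
U = -394.6 − (+271.2) = -665.8 kJ/mol

U = -665.8 kJ/mol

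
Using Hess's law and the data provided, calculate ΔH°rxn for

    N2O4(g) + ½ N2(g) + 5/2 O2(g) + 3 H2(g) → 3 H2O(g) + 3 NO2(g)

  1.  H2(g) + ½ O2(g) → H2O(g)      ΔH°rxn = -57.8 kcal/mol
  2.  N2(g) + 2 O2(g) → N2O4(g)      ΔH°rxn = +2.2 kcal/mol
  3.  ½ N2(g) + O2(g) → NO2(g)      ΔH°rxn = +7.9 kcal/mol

eq. 1 × 3 (scale by 3 for the 3 H2O(g)): (3)·(-57.8) = -173.4 kcal/mol
eq. 2 reversed (N2O4(g) must end up as a reactant): -2.2 kcal/mol
eq. 3 × 3 (scale by 3 for the 3 NO2(g)): (3)·(+7.9) = +23.7 kcal/mol
Combining the equations, ΔH°rxn = (-173.4) + (-2.2) + (+23.7) = -151.9 kcal/mol

ΔH°rxn = -151.9 kcal/mol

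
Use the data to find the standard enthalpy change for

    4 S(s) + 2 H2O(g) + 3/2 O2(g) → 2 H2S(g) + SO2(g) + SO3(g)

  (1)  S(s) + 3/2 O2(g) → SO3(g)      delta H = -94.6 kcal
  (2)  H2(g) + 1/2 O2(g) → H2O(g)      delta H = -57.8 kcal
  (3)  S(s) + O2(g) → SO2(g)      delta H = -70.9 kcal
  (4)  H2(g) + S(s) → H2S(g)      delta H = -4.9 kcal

delta H = -59.7 kcal

(1) as written (SO3(g) already on the product side): -94.6 kcal
(2) reversed and × 2 (H2O(g) must end up as a reactant; ×2 to match 2 H2O(g) in the target): (-2)·(-57.8) = +115.6 kcal
(3) as written (SO2(g) already on the product side): -70.9 kcal
(4) × 2 (×2 to match 2 H2S(g) in the target): (2)·(-4.9) = -9.8 kcal
Combining the equations, delta H = (1)·(-94.6) + (-2)·(-57.8) + (1)·(-70.9) + (2)·(-4.9) = -59.7 kcal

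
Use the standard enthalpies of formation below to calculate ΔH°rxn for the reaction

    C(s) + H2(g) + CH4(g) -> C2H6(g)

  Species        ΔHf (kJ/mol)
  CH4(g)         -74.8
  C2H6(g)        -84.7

ΔH°rxn = Σ nΔHf°(products) − Σ nΔHf°(reactants).
Products: 1·(-84.7) = -84.7
Reactants: 1·(+0.0) + 1·(+0.0) + 1·(-74.8) = -74.8
ΔH°rxn = (-84.7) − (-74.8) = -9.9 kJ/mol

ΔH°rxn = -9.9 kJ/mol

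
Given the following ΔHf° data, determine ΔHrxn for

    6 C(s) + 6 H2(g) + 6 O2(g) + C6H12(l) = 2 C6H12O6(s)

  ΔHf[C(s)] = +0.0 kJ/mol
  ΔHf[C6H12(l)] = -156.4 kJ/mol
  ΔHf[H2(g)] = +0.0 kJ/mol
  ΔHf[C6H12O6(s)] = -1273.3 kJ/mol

ΔH°rxn = Σ nΔHf°(products) − Σ nΔHf°(reactants).
Products: 2·(-1273.3) = -2546.6
Reactants: 6·(+0.0) + 6·(+0.0) + 6·(+0.0) + 1·(-156.4) = -156.4
ΔHrxn = (-2546.6) − (-156.4) = -2390.2 kJ/mol

ΔHrxn = -2390.2 kJ/mol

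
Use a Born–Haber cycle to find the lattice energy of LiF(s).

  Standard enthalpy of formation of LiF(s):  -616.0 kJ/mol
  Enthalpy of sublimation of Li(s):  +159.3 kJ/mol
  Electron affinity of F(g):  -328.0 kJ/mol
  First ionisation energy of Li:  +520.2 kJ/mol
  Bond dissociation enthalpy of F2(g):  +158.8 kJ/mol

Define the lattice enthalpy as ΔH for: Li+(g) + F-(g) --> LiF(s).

U = -1046.9 kJ/mol

ΔHf° = 1·ΔHsub + 1·(ΣIE) + 1/2·D(F2) + 1·EA + U
-616.0 = 1·(+159.3) + 1·(+520.2) + 1/2·(+158.8) + 1·(-328.0) + U
U = -616.0 − (+430.9) = -1046.9 kJ/mol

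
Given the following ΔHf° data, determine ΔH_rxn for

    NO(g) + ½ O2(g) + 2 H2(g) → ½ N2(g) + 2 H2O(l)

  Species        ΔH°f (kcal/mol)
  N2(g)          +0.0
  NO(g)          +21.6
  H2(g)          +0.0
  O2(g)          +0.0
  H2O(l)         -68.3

ΔH_rxn = -158.2 kcal/mol

ΔH°rxn = Σ nΔHf°(products) − Σ nΔHf°(reactants).
Products: 1/2·(+0.0) + 2·(-68.3) = -136.6
Reactants: 1·(+21.6) + 1/2·(+0.0) + 2·(+0.0) = +21.6
ΔH_rxn = (-136.6) − (+21.6) = -158.2 kcal/mol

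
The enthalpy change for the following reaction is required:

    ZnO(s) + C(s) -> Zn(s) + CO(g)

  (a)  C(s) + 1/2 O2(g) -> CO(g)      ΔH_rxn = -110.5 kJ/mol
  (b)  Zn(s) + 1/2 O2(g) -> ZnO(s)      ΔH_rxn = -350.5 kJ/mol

(a) as written (CO(g) already on the product side): -110.5 kJ/mol
(b) reversed (reverse to put ZnO(s) on the reactant side): +350.5 kJ/mol
ΔH_rxn = (-110.5) + (+350.5) = 240.0 kJ/mol

ΔH_rxn = 240.0 kJ/mol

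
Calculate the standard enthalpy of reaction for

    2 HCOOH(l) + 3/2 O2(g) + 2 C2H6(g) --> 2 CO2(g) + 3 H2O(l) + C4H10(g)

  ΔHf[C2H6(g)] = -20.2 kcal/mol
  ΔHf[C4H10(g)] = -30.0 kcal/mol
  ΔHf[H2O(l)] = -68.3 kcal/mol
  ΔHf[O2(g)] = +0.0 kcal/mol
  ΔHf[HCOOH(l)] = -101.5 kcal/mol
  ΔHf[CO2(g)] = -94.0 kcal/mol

ΔH° = -179.5 kcal/mol

Products: 2·(-94.0) + 3·(-68.3) + 1·(-30.0) = -422.9
Reactants: 2·(-101.5) + 3/2·(+0.0) + 2·(-20.2) = -243.4
ΔH° = (-422.9) − (-243.4) = -179.5 kcal/mol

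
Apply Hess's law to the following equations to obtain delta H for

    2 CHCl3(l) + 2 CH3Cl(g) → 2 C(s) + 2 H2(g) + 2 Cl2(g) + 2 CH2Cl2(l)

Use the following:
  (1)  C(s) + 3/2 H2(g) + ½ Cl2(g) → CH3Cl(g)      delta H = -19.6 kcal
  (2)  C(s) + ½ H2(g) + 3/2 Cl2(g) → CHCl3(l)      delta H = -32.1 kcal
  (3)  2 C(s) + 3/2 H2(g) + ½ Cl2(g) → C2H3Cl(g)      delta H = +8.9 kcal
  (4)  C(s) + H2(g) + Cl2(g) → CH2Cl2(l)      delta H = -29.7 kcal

delta H = 44.0 kcal

(1) reversed and × 2: (-2)·(-19.6) = +39.2 kcal
(2) reversed and × 2: (-2)·(-32.1) = +64.2 kcal
(3): not needed.
(4) × 2: (2)·(-29.7) = -59.4 kcal
By Hess's law, delta H = (+39.2) + (+64.2) + (-59.4) = 44.0 kcal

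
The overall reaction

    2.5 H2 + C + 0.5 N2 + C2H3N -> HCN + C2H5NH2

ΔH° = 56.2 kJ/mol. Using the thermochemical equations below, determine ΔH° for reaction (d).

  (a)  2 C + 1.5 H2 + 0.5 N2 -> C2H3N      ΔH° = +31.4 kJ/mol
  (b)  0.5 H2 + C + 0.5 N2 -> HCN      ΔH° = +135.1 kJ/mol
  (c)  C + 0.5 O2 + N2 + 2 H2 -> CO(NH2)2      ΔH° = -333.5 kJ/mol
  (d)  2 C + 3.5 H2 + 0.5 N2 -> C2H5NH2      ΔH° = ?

(a) reversed: -31.4 kJ/mol
(b) as written: +135.1 kJ/mol
(c): not needed.
(d) as written: contributes x
+56.2 = (-31.4) + (+135.1) + x
x = (+56.2 − (+103.7)) / (1) = -47.5 kJ/mol

ΔH° = -47.5 kJ/mol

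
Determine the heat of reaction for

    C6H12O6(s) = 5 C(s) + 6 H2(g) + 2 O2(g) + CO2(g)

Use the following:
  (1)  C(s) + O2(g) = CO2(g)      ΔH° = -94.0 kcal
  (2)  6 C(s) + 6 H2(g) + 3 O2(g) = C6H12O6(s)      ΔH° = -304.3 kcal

(1) as written: -94.0 kcal
(2) reversed: +304.3 kcal
Since enthalpy is a state function, ΔH° = (-94.0) + (+304.3) = 210.3 kcal

ΔH° = 210.3 kcal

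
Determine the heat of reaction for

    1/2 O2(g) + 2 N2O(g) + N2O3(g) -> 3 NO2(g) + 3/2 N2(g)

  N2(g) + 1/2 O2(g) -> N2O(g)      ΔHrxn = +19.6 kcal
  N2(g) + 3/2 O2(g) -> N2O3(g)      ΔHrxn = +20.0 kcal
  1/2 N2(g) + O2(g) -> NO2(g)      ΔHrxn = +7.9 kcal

equation 1 reversed and × 2: (-2)·(+19.6) = -39.2 kcal
equation 2 reversed: -20.0 kcal
equation 3 × 3: (3)·(+7.9) = +23.7 kcal
Combining the equations, ΔHrxn = (-2)·(+19.6) + (-1)·(+20.0) + (3)·(+7.9) = -35.5 kcal

ΔHrxn = -35.5 kcal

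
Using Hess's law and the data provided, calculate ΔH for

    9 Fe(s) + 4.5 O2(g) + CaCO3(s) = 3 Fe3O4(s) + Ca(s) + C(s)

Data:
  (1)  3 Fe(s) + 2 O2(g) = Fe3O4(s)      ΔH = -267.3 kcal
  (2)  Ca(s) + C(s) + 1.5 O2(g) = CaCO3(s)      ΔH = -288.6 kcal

ΔH = -513.3 kcal

(1) × 3: (3)·(-267.3) = -801.9 kcal
(2) reversed: +288.6 kcal
Summing the manipulated equations, ΔH = (-801.9) + (+288.6) = -513.3 kcal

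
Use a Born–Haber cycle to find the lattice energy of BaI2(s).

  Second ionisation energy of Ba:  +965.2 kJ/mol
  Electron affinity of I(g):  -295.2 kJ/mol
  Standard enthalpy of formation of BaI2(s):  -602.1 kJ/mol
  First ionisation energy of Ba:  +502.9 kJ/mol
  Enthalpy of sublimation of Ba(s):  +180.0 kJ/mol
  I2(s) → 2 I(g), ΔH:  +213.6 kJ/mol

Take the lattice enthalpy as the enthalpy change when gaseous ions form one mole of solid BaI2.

U = -1873.4 kJ/mol

ΔHf° = 1·ΔHsub + 1·(ΣIE) + 1·D(I2) + 2·EA + U
-602.1 = 1·(+180.0) + 1·(+1468.1) + 1·(+213.6) + 2·(-295.2) + U
U = -602.1 − (+1271.3) = -1873.4 kJ/mol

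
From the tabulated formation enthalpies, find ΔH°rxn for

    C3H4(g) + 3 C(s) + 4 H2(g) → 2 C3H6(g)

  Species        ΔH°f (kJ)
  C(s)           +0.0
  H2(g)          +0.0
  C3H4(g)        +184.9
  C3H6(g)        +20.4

Products: 2·(+20.4) = +40.8
Reactants: 1·(+184.9) + 3·(+0.0) + 4·(+0.0) = +184.9
ΔH°rxn = (+40.8) − (+184.9) = -144.1 kJ

ΔH°rxn = -144.1 kJ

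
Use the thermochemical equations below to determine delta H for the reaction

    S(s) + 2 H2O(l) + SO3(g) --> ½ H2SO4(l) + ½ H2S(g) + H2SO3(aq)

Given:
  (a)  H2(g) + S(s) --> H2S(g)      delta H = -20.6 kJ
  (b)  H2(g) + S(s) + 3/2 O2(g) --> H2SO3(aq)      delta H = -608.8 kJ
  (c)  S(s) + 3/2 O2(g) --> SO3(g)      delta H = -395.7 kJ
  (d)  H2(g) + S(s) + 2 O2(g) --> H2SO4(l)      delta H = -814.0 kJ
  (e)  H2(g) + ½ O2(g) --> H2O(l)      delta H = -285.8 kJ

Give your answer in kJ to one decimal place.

(a) × 1/2 (×1/2 to match 1/2 H2S(g) in the target): (1/2)·(-20.6) = -10.3 kJ
(b) as written (H2SO3(aq) already on the product side): -608.8 kJ
(c) reversed (reverse to put SO3(g) on the reactant side): +395.7 kJ
(d) × 1/2 (×1/2 to match 1/2 H2SO4(l) in the target): (1/2)·(-814.0) = -407.0 kJ
(e) reversed and × 2 (reverse to put H2O(l) on the reactant side; scale by 2 for the 2 H2O(l)): (-2)·(-285.8) = +571.6 kJ
delta H = (-10.3) + (-608.8) + (+395.7) + (-407.0) + (+571.6) = -58.8 kJ

delta H = -58.8 kJ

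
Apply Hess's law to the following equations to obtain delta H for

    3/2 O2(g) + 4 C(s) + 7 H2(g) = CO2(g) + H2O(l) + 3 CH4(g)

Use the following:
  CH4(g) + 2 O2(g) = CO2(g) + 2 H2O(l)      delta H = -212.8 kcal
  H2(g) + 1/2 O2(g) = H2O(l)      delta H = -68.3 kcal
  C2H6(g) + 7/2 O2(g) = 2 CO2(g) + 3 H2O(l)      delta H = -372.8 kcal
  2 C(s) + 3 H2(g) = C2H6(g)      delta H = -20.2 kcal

equation 1 reversed and × 3: (-3)·(-212.8) = +638.4 kcal
equation 2 as written: -68.3 kcal
equation 3 × 2: (2)·(-372.8) = -745.6 kcal
equation 4 × 2: (2)·(-20.2) = -40.4 kcal
delta H = (-3)·(-212.8) + (1)·(-68.3) + (2)·(-372.8) + (2)·(-20.2) = -215.9 kcal

delta H = -215.9 kcal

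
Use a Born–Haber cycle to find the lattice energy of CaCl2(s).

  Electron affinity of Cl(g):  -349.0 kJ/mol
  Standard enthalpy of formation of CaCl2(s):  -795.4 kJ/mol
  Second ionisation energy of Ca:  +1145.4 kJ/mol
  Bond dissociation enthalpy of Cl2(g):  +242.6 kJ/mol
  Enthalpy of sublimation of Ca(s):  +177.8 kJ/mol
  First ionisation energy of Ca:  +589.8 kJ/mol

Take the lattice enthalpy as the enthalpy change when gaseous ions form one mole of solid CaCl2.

ΔHf° = 1·ΔHsub + 1·(ΣIE) + 1·D(Cl2) + 2·EA + U
-795.4 = 1·(+177.8) + 1·(+1735.2) + 1·(+242.6) + 2·(-349.0) + U
U = -795.4 − (+1457.6) = -2253.0 kJ/mol

U = -2253.0 kJ/mol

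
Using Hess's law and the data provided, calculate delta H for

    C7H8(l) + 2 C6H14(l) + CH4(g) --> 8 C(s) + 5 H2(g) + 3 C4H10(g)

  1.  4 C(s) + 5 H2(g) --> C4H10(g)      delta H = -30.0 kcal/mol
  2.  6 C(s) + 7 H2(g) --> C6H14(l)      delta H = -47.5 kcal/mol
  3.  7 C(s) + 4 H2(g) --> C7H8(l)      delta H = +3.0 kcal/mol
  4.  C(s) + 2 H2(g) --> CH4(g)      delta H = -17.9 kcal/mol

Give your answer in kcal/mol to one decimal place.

delta H = 19.9 kcal/mol

eq. 1 × 3: (3)·(-30.0) = -90.0 kcal/mol
eq. 2 reversed and × 2: (-2)·(-47.5) = +95.0 kcal/mol
eq. 3 reversed: -3.0 kcal/mol
eq. 4 reversed: +17.9 kcal/mol
By Hess's law, delta H = (-90.0) + (+95.0) + (-3.0) + (+17.9) = 19.9 kcal/mol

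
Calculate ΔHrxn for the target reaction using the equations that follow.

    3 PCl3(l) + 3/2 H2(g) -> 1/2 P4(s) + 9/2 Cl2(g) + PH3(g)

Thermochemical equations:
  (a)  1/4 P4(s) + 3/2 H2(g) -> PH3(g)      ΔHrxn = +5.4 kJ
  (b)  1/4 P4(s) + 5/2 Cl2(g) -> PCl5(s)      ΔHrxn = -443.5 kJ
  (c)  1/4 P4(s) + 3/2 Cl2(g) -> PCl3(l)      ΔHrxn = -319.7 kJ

ΔHrxn = 964.5 kJ

(a) as written (PH3(g) already on the product side): +5.4 kJ
(b): not needed (PCl5(s) appears nowhere else).
(c) reversed and × 3 (reverse to put PCl3(l) on the reactant side; scale by 3 for the 3 PCl3(l)): (-3)·(-319.7) = +959.1 kJ
Since enthalpy is a state function, ΔHrxn = (+5.4) + (+959.1) = 964.5 kJ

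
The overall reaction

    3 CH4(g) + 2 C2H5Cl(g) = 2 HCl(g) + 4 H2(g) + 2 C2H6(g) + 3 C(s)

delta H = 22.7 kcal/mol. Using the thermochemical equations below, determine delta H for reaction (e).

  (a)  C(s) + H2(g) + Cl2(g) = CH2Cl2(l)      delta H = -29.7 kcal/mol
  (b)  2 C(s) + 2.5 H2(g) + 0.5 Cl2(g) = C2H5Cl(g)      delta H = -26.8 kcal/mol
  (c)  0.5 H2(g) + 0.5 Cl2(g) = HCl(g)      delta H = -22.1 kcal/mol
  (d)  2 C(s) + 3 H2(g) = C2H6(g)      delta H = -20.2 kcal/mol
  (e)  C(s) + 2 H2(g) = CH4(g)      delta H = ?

delta H = -17.9 kcal/mol

(a): not needed (CH2Cl2(l) appears nowhere else).
(b) reversed and × 2 (C2H5Cl(g) must end up as a reactant; ×2 to match 2 C2H5Cl(g) in the target): (-2)·(-26.8) = +53.6 kcal/mol
(c) × 2 (scale by 2 for the 2 HCl(g)): (2)·(-22.1) = -44.2 kcal/mol
(d) × 2 (scale by 2 for the 2 C2H6(g)): (2)·(-20.2) = -40.4 kcal/mol
(e) reversed and × 3 (CH4(g) must end up as a reactant; ×3 to match 3 CH4(g) in the target): contributes −3·x
+22.7 = (+53.6) + (-44.2) + (-40.4) − 3·x
x = (+22.7 − (-31.0)) / (-3) = -17.9 kcal/mol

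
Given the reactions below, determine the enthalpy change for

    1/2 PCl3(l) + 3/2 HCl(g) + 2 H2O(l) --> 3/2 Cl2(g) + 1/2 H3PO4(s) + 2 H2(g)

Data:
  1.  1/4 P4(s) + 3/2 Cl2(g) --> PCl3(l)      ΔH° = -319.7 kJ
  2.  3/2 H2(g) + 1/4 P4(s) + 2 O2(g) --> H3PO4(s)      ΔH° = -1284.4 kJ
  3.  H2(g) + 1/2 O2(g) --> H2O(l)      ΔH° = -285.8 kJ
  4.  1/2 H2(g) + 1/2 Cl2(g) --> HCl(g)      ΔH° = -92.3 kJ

eq. 1 reversed and × 1/2 (reverse to put PCl3(l) on the reactant side; ×1/2 to match 1/2 PCl3(l) in the target): (-1/2)·(-319.7) = +159.85 kJ
eq. 2 × 1/2 (scale by 1/2 for the 1/2 H3PO4(s)): (1/2)·(-1284.4) = -642.2 kJ
eq. 3 reversed and × 2 (reverse to put H2O(l) on the reactant side; ×2 to match 2 H2O(l) in the target): (-2)·(-285.8) = +571.6 kJ
eq. 4 reversed and × 3/2 (reverse to put HCl(g) on the reactant side; scale by 3/2 for the 3/2 HCl(g)): (-3/2)·(-92.3) = +138.45 kJ
ΔH° = (+159.85) + (-642.2) + (+571.6) + (+138.45) = 227.7 kJ

ΔH° = 227.7 kJ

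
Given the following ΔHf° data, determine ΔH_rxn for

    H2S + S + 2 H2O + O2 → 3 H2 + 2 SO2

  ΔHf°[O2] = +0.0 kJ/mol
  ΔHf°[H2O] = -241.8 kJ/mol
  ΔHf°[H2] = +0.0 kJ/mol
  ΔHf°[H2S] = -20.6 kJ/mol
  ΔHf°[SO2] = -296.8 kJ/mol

ΔH_rxn = -89.4 kJ/mol

ΔH°rxn = Σ nΔHf°(products) − Σ nΔHf°(reactants).
Products: 3·(+0.0) + 2·(-296.8) = -593.6
Reactants: 1·(-20.6) + 1·(+0.0) + 2·(-241.8) + 1·(+0.0) = -504.2
ΔH_rxn = (-593.6) − (-504.2) = -89.4 kJ/mol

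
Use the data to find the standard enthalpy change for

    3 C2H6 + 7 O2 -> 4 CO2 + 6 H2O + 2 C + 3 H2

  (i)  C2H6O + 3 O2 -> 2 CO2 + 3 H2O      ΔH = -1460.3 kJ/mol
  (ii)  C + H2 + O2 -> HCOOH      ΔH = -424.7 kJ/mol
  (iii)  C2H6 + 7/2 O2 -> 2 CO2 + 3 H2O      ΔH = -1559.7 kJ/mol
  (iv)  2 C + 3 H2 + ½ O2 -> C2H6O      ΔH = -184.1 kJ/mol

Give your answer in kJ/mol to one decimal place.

ΔH = -3034.7 kJ/mol

(i) reversed: +1460.3 kJ/mol
(ii): not needed (HCOOH appears nowhere else).
(iii) × 3 (scale by 3 for the 3 C2H6): (3)·(-1559.7) = -4679.1 kJ/mol
(iv) reversed: +184.1 kJ/mol
ΔH = (-1)·(-1460.3) + (3)·(-1559.7) + (-1)·(-184.1) = -3034.7 kJ/mol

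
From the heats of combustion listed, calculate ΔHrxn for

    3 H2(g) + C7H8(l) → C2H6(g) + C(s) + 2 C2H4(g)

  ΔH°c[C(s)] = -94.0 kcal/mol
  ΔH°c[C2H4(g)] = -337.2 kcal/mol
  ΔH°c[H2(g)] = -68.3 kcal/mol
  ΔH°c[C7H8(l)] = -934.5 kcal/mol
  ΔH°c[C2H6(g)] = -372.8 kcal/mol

ΔHrxn = 1.8 kcal/mol

Using ΔH = Σ nΔHc°(reactants) − Σ nΔHc°(products):
= [3·(-68.3) + 1·(-934.5)] − [1·(-372.8) + 1·(-94.0) + 2·(-337.2)]
= 1.8 kcal/mol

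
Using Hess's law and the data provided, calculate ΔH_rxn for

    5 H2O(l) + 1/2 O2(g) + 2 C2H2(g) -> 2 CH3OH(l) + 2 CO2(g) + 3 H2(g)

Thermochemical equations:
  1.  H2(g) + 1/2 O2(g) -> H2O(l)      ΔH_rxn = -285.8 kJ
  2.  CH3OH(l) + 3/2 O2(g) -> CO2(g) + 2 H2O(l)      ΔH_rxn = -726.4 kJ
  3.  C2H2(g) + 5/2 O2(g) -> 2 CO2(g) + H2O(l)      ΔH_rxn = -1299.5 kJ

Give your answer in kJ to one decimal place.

eq. 1 reversed and × 3 (H2(g) must end up as a product; scale by 3 for the 3 H2(g)): (-3)·(-285.8) = +857.4 kJ
eq. 2 reversed and × 2 (reverse to put CH3OH(l) on the product side; ×2 to match 2 CH3OH(l) in the target): (-2)·(-726.4) = +1452.8 kJ
eq. 3 × 2 (×2 to match 2 C2H2(g) in the target): (2)·(-1299.5) = -2599.0 kJ
ΔH_rxn = (-3)·(-285.8) + (-2)·(-726.4) + (2)·(-1299.5) = -288.8 kJ

ΔH_rxn = -288.8 kJ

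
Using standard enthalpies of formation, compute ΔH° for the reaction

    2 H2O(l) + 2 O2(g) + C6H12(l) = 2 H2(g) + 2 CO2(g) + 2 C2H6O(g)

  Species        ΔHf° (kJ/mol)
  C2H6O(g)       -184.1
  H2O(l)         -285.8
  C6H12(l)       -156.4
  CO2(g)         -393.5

ΔH°rxn = Σ nΔHf°(products) − Σ nΔHf°(reactants).
Products: 2·(+0.0) + 2·(-393.5) + 2·(-184.1) = -1155.2
Reactants: 2·(-285.8) + 2·(+0.0) + 1·(-156.4) = -728.0
ΔH° = (-1155.2) − (-728.0) = -427.2 kJ/mol

ΔH° = -427.2 kJ/mol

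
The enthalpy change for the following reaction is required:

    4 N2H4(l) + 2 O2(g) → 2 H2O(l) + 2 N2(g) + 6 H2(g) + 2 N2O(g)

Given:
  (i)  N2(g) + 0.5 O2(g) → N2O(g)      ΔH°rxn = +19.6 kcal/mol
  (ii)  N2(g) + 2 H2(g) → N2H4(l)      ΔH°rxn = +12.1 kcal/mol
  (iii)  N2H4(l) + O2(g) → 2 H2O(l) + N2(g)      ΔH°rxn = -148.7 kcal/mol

ΔH°rxn = -145.8 kcal/mol

(i) × 2 (scale by 2 for the 2 N2O(g)): (2)·(+19.6) = +39.2 kcal/mol
(ii) reversed and × 3 (H2(g) must end up as a product; ×3 to match 6 H2(g) in the target): (-3)·(+12.1) = -36.3 kcal/mol
(iii) as written (H2O(l) already on the product side): -148.7 kcal/mol
Combining the equations, ΔH°rxn = (2)·(+19.6) + (-3)·(+12.1) + (1)·(-148.7) = -145.8 kcal/mol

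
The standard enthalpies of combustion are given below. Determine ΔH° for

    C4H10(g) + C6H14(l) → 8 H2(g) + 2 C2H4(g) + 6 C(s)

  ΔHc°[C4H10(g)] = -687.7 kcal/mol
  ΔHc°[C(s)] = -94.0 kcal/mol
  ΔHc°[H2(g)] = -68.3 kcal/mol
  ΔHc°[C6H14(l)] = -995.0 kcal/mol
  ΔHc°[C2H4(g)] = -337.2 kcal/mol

With combustion enthalpies, reactants minus products:
= [1·(-687.7) + 1·(-995.0)] − [8·(-68.3) + 2·(-337.2) + 6·(-94.0)]
= 102.1 kcal/mol

ΔH° = 102.1 kcal/mol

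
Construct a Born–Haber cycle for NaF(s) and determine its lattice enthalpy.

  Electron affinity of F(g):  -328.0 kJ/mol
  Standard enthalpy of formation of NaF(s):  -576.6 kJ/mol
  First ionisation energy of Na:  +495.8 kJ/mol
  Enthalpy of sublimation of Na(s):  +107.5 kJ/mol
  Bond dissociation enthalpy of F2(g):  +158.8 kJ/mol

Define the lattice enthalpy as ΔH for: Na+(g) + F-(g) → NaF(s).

ΔHf° = 1·ΔHsub + 1·(ΣIE) + 1/2·D(F2) + 1·EA + U
-576.6 = 1·(+107.5) + 1·(+495.8) + 1/2·(+158.8) + 1·(-328.0) + U
U = -576.6 − (+354.7) = -931.3 kJ/mol

U = -931.3 kJ/mol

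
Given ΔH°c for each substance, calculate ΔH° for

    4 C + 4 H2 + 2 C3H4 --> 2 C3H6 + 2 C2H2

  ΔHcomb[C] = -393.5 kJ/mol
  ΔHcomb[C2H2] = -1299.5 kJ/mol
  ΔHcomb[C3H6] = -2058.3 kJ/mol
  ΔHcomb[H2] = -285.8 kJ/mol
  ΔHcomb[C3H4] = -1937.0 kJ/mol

ΔH° = 124.4 kJ/mol

Using ΔH = Σ nΔHc°(reactants) − Σ nΔHc°(products):
= [4·(-393.5) + 4·(-285.8) + 2·(-1937.0)] − [2·(-2058.3) + 2·(-1299.5)]
= 124.4 kJ/mol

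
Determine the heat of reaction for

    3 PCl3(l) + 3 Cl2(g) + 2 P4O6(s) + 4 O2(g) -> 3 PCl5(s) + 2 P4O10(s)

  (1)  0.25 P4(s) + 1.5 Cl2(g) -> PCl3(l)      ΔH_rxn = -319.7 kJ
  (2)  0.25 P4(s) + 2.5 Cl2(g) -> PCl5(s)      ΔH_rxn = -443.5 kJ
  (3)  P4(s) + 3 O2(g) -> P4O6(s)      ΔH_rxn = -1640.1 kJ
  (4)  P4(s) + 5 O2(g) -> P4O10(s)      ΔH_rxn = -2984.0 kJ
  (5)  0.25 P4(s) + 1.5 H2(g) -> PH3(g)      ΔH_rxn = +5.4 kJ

(1) reversed and × 3 (PCl3(l) must end up as a reactant; scale by 3 for the 3 PCl3(l)): (-3)·(-319.7) = +959.1 kJ
(2) × 3 (scale by 3 for the 3 PCl5(s)): (3)·(-443.5) = -1330.5 kJ
(3) reversed and × 2 (P4O6(s) must end up as a reactant; scale by 2 for the 2 P4O6(s)): (-2)·(-1640.1) = +3280.2 kJ
(4) × 2 (×2 to match 2 P4O10(s) in the target): (2)·(-2984.0) = -5968.0 kJ
(5): not needed (H2(g) appears nowhere else).
Combining the equations, ΔH_rxn = (-3)·(-319.7) + (3)·(-443.5) + (-2)·(-1640.1) + (2)·(-2984.0) = -3059.2 kJ

ΔH_rxn = -3059.2 kJ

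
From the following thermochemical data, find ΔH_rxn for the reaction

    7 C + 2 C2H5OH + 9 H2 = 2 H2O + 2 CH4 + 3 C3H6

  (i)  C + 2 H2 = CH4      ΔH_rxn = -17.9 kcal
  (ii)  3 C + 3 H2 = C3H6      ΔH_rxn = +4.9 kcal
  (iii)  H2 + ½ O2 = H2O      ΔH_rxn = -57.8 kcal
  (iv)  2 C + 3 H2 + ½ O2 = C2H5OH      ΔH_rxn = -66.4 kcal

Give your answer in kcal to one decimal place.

ΔH_rxn = -3.9 kcal

(i) × 2: (2)·(-17.9) = -35.8 kcal
(ii) × 3: (3)·(+4.9) = +14.7 kcal
(iii) × 2: (2)·(-57.8) = -115.6 kcal
(iv) reversed and × 2: (-2)·(-66.4) = +132.8 kcal
Summing the manipulated equations, ΔH_rxn = (-35.8) + (+14.7) + (-115.6) + (+132.8) = -3.9 kcal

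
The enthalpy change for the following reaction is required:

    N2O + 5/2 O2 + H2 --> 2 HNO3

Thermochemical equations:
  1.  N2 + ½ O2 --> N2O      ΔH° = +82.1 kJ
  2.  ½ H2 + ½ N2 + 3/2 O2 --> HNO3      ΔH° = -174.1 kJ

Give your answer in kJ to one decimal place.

eq. 1 reversed: -82.1 kJ
eq. 2 × 2: (2)·(-174.1) = -348.2 kJ
Since enthalpy is a state function, ΔH° = (-82.1) + (-348.2) = -430.3 kJ

ΔH° = -430.3 kJ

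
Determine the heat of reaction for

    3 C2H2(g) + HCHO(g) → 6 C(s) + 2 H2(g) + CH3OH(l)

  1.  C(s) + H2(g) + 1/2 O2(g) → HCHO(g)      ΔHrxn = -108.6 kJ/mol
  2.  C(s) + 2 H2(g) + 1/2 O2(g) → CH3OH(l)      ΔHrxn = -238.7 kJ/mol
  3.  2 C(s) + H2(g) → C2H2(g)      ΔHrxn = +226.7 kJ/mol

ΔHrxn = -810.2 kJ/mol

eq. 1 reversed (reverse to put HCHO(g) on the reactant side): +108.6 kJ/mol
eq. 2 as written (CH3OH(l) already on the product side): -238.7 kJ/mol
eq. 3 reversed and × 3 (C2H2(g) must end up as a reactant; ×3 to match 3 C2H2(g) in the target): (-3)·(+226.7) = -680.1 kJ/mol
ΔHrxn = (-1)·(-108.6) + (1)·(-238.7) + (-3)·(+226.7) = -810.2 kJ/mol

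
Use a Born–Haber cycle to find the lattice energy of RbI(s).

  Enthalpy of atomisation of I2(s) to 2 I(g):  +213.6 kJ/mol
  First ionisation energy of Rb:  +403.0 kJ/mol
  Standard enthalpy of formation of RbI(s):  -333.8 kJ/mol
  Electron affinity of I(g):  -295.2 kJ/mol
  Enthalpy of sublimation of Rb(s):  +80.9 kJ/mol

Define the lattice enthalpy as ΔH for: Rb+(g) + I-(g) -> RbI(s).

ΔHf° = 1·ΔHsub + 1·(ΣIE) + 1/2·D(I2) + 1·EA + U
-333.8 = 1·(+80.9) + 1·(+403.0) + 1/2·(+213.6) + 1·(-295.2) + U
U = -333.8 − (+295.5) = -629.3 kJ/mol

U = -629.3 kJ/mol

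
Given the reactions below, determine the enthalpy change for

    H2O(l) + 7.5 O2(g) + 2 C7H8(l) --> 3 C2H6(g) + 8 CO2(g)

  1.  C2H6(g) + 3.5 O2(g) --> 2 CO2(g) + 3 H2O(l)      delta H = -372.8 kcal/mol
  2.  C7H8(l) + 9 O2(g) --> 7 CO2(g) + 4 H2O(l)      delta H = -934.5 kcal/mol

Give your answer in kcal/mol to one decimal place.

delta H = -750.6 kcal/mol

eq. 1 reversed and × 3 (reverse to put C2H6(g) on the product side; ×3 to match 3 C2H6(g) in the target): (-3)·(-372.8) = +1118.4 kcal/mol
eq. 2 × 2 (scale by 2 for the 2 C7H8(l)): (2)·(-934.5) = -1869.0 kcal/mol
Summing the manipulated equations, delta H = (-3)·(-372.8) + (2)·(-934.5) = -750.6 kcal/mol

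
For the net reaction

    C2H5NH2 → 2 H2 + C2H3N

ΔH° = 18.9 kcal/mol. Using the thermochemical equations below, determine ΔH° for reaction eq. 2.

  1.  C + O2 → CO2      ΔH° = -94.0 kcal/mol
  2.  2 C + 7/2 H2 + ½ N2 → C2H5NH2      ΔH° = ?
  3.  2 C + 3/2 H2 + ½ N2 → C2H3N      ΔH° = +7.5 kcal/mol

eq. 1: not needed (O2 appears nowhere else).
eq. 2 reversed (C2H5NH2 must end up as a reactant): contributes −x
eq. 3 as written (C2H3N already on the product side): +7.5 kcal/mol
+18.9 = (+7.5) − x
x = (+18.9 − (+7.5)) / (-1) = -11.4 kcal/mol

ΔH° = -11.4 kcal/mol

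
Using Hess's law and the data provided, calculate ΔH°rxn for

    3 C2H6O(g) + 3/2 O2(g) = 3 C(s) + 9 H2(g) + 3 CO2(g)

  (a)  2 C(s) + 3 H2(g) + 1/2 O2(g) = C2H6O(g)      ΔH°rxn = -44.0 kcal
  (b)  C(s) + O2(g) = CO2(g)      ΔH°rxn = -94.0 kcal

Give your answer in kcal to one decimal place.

(a) reversed and × 3 (reverse to put C2H6O(g) on the reactant side; scale by 3 for the 3 C2H6O(g)): (-3)·(-44.0) = +132.0 kcal
(b) × 3 (×3 to match 3 CO2(g) in the target): (3)·(-94.0) = -282.0 kcal
Summing the manipulated equations, ΔH°rxn = (-3)·(-44.0) + (3)·(-94.0) = -150.0 kcal

ΔH°rxn = -150.0 kcal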